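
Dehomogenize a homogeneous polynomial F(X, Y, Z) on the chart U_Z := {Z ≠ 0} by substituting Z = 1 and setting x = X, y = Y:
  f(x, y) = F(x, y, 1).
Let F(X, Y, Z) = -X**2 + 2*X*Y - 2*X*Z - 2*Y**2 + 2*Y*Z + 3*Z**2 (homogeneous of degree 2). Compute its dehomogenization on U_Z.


f(x, y) = -x**2 + 2*x*y - 2*x - 2*y**2 + 2*y + 3

On U_Z we set Z = 1. Each monomial c·X^i·Y^j·Z^k in F becomes c·x^i·y^j·1^k = c·x^i·y^j.
Substituting Z = 1: F(X, Y, 1) = -x**2 + 2*x*y - 2*x - 2*y**2 + 2*y + 3.
Note: deg(f) ≤ deg(F) = 2; strict inequality happens when F is divisible by Z (lost terms).


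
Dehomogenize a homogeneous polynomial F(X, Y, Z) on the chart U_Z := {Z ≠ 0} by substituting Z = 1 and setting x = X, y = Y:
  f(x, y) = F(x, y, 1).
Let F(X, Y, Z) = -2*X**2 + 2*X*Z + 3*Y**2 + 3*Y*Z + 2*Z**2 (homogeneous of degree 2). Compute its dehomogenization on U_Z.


f(x, y) = -2*x**2 + 2*x + 3*y**2 + 3*y + 2

On U_Z we set Z = 1. Each monomial c·X^i·Y^j·Z^k in F becomes c·x^i·y^j·1^k = c·x^i·y^j.
Substituting Z = 1: F(X, Y, 1) = -2*x**2 + 2*x + 3*y**2 + 3*y + 2.
Note: deg(f) ≤ deg(F) = 2; strict inequality happens when F is divisible by Z (lost terms).


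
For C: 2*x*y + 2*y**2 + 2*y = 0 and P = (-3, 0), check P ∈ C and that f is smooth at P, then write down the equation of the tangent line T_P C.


Tangent line at P: -4*y = 0.

Step 1: f(-3, 0) = 0, so P lies on C.
Step 2: partial derivatives
  f_x(x, y) = 2*y, f_y(x, y) = 2*x + 4*y + 2.
  f_x(P) = 0, f_y(P) = -4 (gradient nonzero, so P is smooth).
Step 3: tangent line at P: 0·(x − -3) + -4·(y − 0) = 0.
Expanding: -4*y = 0.


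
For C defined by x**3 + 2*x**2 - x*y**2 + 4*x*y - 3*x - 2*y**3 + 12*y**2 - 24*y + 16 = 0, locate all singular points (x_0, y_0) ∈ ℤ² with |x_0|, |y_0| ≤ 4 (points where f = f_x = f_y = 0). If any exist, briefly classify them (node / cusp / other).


Singular points: {(-1, 2)}; classification: node.

Compute partial derivatives:
  f_x = 3*x**2 + 4*x - y**2 + 4*y - 3.
  f_y = -2*x*y + 4*x - 6*y**2 + 24*y - 24.
Scan x_0 ∈ {−4, ..., 4}. For each x_0, f_y(x_0, y) is a polynomial in y; find its integer roots y ∈ {−4, ..., 4}, then test f_x and f at those candidates.
  x = -4: f_y(-4, y) = -6*y**2 + 32*y - 40; vanishes at y ∈ {2}. (-4, 2): f_x = 33 ≠ 0.
  x = -3: f_y(-3, y) = -6*y**2 + 30*y - 36; vanishes at y ∈ {2, 3}. (-3, 2): f_x = 16 ≠ 0; (-3, 3): f_x = 15 ≠ 0.
  x = -2: f_y(-2, y) = -6*y**2 + 28*y - 32; vanishes at y ∈ {2}. (-2, 2): f_x = 5 ≠ 0.
  x = -1: f_y(-1, y) = -6*y**2 + 26*y - 28; vanishes at y ∈ {2}. (-1, 2): f_x = 0, f = 0 — SINGULAR.
  x = 0: f_y(0, y) = -6*y**2 + 24*y - 24; vanishes at y ∈ {2}. (0, 2): f_x = 1 ≠ 0.
  x = 1: f_y(1, y) = -6*y**2 + 22*y - 20; vanishes at y ∈ {2}. (1, 2): f_x = 8 ≠ 0.
  x = 2: f_y(2, y) = -6*y**2 + 20*y - 16; vanishes at y ∈ {2}. (2, 2): f_x = 21 ≠ 0.
  x = 3: f_y(3, y) = -6*y**2 + 18*y - 12; vanishes at y ∈ {1, 2}. (3, 1): f_x = 39 ≠ 0; (3, 2): f_x = 40 ≠ 0.
  x = 4: f_y(4, y) = -6*y**2 + 16*y - 8; vanishes at y ∈ {2}. (4, 2): f_x = 65 ≠ 0.
Only singular point on the grid: (-1, 2).
Classify: substitute x = -1 + u, y = 2 + v and expand: f = u**3 - u**2 - u*v**2 - 2*v**3 + v**2.
No constant or linear terms (consistent with a singular point). Quadratic part: -u**2 + v**2. Cubic part: u**3 - u*v**2 - 2*v**3.
The quadratic part v**2 - u**2 = (v − u)(v + u) splits into two distinct linear factors, so there are two distinct tangent lines y − 2 = ±(x − -1) — this is a node (ordinary double point).
Classification: node.


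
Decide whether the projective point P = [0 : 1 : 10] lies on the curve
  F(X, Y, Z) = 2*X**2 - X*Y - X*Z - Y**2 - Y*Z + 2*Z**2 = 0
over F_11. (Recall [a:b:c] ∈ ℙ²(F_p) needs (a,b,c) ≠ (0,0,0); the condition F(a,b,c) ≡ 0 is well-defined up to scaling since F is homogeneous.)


F(0,1,10) ≡ 2 (mod 11); P is NOT on the curve.

Evaluate F(0, 1, 10) term-by-term (mod 11).
  2*X**2 ↦ 2·0·1·1 = 0
  -X*Y ↦ -1·0·1·1 = 0
  -X*Z ↦ -1·0·1·10 = 0
  -Y**2 ↦ -1·1·1·1 = -1
  -Y*Z ↦ -1·1·1·10 = -10
  2*Z**2 ↦ 2·1·1·100 = 200
Sum: F(0, 1, 10) = (0) + (0) + (0) + (-1) + (-10) + (200) = 189.
Reducing mod 11: 189 ≡ 2 (mod 11).
Since F(a, b, c) ≡ 2 ≠ 0 (mod 11), P does NOT lie on the curve.


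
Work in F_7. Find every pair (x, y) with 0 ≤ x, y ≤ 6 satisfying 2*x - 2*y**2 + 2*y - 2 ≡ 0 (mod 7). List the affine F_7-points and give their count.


Affine F_7-points: {(0, 3), (0, 5), (1, 0), (1, 1), (3, 2), (3, 6), (6, 4)}; count = 7.

For each of the 49 pairs (x, y) ∈ F_7², evaluate f(x, y) mod 7. Record the zeros.
  x = 0: [0↦5, 1↦5, 2↦1, 3↦0, 4↦2, 5↦0, 6↦1]  zeros at y ∈ {3, 5}
  x = 1: [0↦0, 1↦0, 2↦3, 3↦2, 4↦4, 5↦2, 6↦3]  zeros at y ∈ {0, 1}
  x = 2: [0↦2, 1↦2, 2↦5, 3↦4, 4↦6, 5↦4, 6↦5]  zeros at y ∈ ∅
  x = 3: [0↦4, 1↦4, 2↦0, 3↦6, 4↦1, 5↦6, 6↦0]  zeros at y ∈ {2, 6}
  x = 4: [0↦6, 1↦6, 2↦2, 3↦1, 4↦3, 5↦1, 6↦2]  zeros at y ∈ ∅
  x = 5: [0↦1, 1↦1, 2↦4, 3↦3, 4↦5, 5↦3, 6↦4]  zeros at y ∈ ∅
  x = 6: [0↦3, 1↦3, 2↦6, 3↦5, 4↦0, 5↦5, 6↦6]  zeros at y ∈ {4}
Collecting zeros: affine points = {(0, 3), (0, 5), (1, 0), (1, 1), (3, 2), (3, 6), (6, 4)}.
Total count |C(F_7)_aff| = 7.


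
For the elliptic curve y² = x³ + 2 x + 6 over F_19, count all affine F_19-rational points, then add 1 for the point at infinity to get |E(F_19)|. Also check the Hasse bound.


Affine points = {(0, 5), (0, 14), (1, 3), (1, 16), (3, 1), (3, 18), (6, 5), (6, 14), (10, 0), (13, 5), (13, 14), (14, 2), (14, 17), (16, 7), (16, 12)}; affine count = 15; |E(F_19)| = 16.

Discriminant check: Δ ∝ 4a³ + 27b² = 4·2³ + 27·6² = 4·8 + 27·36 ≡ 16 (mod 19). Nonzero ⇒ E is nonsingular.
For each x ∈ F_19, compute rhs = x³ + 2·x + 6 mod 19, then count y ∈ F_19 with y² ≡ rhs.
  x = 0: rhs = 6, matching y values: 5, 14 (2 points).
  x = 1: rhs = 9, matching y values: 3, 16 (2 points).
  x = 2: rhs = 18, matching y values: none (0 points).
  x = 3: rhs = 1, matching y values: 1, 18 (2 points).
  x = 4: rhs = 2, matching y values: none (0 points).
  x = 5: rhs = 8, matching y values: none (0 points).
  x = 6: rhs = 6, matching y values: 5, 14 (2 points).
  x = 7: rhs = 2, matching y values: none (0 points).
  x = 8: rhs = 2, matching y values: none (0 points).
  x = 9: rhs = 12, matching y values: none (0 points).
  x = 10: rhs = 0, matching y values: 0 (1 points).
  x = 11: rhs = 10, matching y values: none (0 points).
  x = 12: rhs = 10, matching y values: none (0 points).
  x = 13: rhs = 6, matching y values: 5, 14 (2 points).
  x = 14: rhs = 4, matching y values: 2, 17 (2 points).
  x = 15: rhs = 10, matching y values: none (0 points).
  x = 16: rhs = 11, matching y values: 7, 12 (2 points).
  x = 17: rhs = 13, matching y values: none (0 points).
  x = 18: rhs = 3, matching y values: none (0 points).
Total affine count: 15.
Full point count |E(F_19)| = 15 + 1 = 16.
Hasse bound: |16 − (19+1)| = |-4| = 4 ≤ 2√19 ≈ 8.7178 ✓.


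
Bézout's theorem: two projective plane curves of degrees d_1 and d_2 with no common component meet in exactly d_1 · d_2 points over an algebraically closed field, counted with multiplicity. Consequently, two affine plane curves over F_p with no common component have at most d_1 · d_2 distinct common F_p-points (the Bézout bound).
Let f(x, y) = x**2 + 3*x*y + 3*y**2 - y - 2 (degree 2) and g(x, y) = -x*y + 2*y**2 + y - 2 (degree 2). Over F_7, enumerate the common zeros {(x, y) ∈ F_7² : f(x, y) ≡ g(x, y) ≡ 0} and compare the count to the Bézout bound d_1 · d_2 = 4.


Common zeros: {(1, 6), (5, 5)}; count = 2; Bézout bound = 4.

deg(f) = 2, deg(g) = 2, so Bézout bound = 4.
Scan x ∈ F_7. For each x, list the y ∈ F_7 with f(x, y) ≡ 0 and those with g(x, y) ≡ 0 (mod 7); the common zeros in that column are the intersection.
  x = 0: f ≡ 0 at y ∈ {1, 4}; g ≡ 0 at y ∈ ∅; common: ∅.
  x = 1: f ≡ 0 at y ∈ {5, 6}; g ≡ 0 at y ∈ {1, 6}; common: {6}.
  x = 2: f ≡ 0 at y ∈ {4, 6}; g ≡ 0 at y ∈ ∅; common: ∅.
  x = 3: f ≡ 0 at y ∈ {0, 2}; g ≡ 0 at y ∈ ∅; common: ∅.
  x = 4: f ≡ 0 at y ∈ {0, 1}; g ≡ 0 at y ∈ {2, 3}; common: ∅.
  x = 5: f ≡ 0 at y ∈ {2, 5}; g ≡ 0 at y ∈ {4, 5}; common: {5}.
  x = 6: f ≡ 0 at y ∈ {3}; g ≡ 0 at y ∈ ∅; common: ∅.
Collecting: common zeros = {(1, 6), (5, 5)}, so the count is 2.
Comparison with the Bézout bound: 2 ≤ 4 = deg(f)·deg(g), as expected for curves with no common component (the affine F_7-count falls short of the bound because intersections may lie at infinity, over extension fields, or carry multiplicity).


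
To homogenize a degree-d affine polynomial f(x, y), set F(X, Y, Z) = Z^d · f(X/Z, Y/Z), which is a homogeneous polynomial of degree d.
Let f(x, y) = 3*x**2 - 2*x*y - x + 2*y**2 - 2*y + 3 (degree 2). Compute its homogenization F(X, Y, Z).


F(X, Y, Z) = 3*X**2 - 2*X*Y - X*Z + 2*Y**2 - 2*Y*Z + 3*Z**2

deg(f) = 2.
Substitute x = X/Z, y = Y/Z into f, then multiply by Z^2.
  monomial 3·x^2·y^0 ↦ 3·X^2·Y^0·Z^0.
  monomial -2·x^1·y^1 ↦ -2·X^1·Y^1·Z^0.
  monomial -1·x^1·y^0 ↦ -1·X^1·Y^0·Z^1.
  monomial 2·x^0·y^2 ↦ 2·X^0·Y^2·Z^0.
  monomial -2·x^0·y^1 ↦ -2·X^0·Y^1·Z^1.
  monomial 3·x^0·y^0 ↦ 3·X^0·Y^0·Z^2.
Collecting: F(X, Y, Z) = 3*X**2 - 2*X*Y - X*Z + 2*Y**2 - 2*Y*Z + 3*Z**2.


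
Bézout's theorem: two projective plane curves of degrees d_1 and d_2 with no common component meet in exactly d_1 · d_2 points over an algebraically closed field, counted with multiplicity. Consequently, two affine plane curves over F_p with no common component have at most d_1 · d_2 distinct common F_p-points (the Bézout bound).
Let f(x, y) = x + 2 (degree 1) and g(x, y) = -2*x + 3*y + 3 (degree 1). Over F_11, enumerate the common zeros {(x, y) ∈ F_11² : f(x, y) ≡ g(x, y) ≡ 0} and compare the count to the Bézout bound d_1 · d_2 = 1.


Common zeros: {(9, 5)}; count = 1; Bézout bound = 1.

deg(f) = 1, deg(g) = 1, so Bézout bound = 1.
Scan x ∈ F_11. For each x, list the y ∈ F_11 with f(x, y) ≡ 0 and those with g(x, y) ≡ 0 (mod 11); the common zeros in that column are the intersection.
  x = 0: f ≡ 0 at y ∈ ∅; g ≡ 0 at y ∈ {10}; common: ∅.
  x = 1: f ≡ 0 at y ∈ ∅; g ≡ 0 at y ∈ {7}; common: ∅.
  x = 2: f ≡ 0 at y ∈ ∅; g ≡ 0 at y ∈ {4}; common: ∅.
  x = 3: f ≡ 0 at y ∈ ∅; g ≡ 0 at y ∈ {1}; common: ∅.
  x = 4: f ≡ 0 at y ∈ ∅; g ≡ 0 at y ∈ {9}; common: ∅.
  x = 5: f ≡ 0 at y ∈ ∅; g ≡ 0 at y ∈ {6}; common: ∅.
  x = 6: f ≡ 0 at y ∈ ∅; g ≡ 0 at y ∈ {3}; common: ∅.
  x = 7: f ≡ 0 at y ∈ ∅; g ≡ 0 at y ∈ {0}; common: ∅.
  x = 8: f ≡ 0 at y ∈ ∅; g ≡ 0 at y ∈ {8}; common: ∅.
  x = 9: f ≡ 0 at y ∈ {0, 1, 2, 3, 4, 5, 6, 7, 8, 9, 10}; g ≡ 0 at y ∈ {5}; common: {5}.
  x = 10: f ≡ 0 at y ∈ ∅; g ≡ 0 at y ∈ {2}; common: ∅.
Collecting: common zeros = {(9, 5)}, so the count is 1.
Comparison with the Bézout bound: 1 ≤ 1 = deg(f)·deg(g), as expected for curves with no common component (the bound is attained).


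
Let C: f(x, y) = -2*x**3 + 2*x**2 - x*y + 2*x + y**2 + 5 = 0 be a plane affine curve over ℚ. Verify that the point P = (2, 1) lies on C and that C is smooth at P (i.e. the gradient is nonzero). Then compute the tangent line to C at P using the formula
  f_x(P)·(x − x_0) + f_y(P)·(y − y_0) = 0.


Tangent line at P: 30 - 15*x = 0.

Step 1: f(2, 1) = 0, so P lies on C.
Step 2: partial derivatives
  f_x(x, y) = -6*x**2 + 4*x - y + 2, f_y(x, y) = -x + 2*y.
  f_x(P) = -15, f_y(P) = 0 (gradient nonzero, so P is smooth).
Step 3: tangent line at P: -15·(x − 2) + 0·(y − 1) = 0.
Expanding: 30 - 15*x = 0.


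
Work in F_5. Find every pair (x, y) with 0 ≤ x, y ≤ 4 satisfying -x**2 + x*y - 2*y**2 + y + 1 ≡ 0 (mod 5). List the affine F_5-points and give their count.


Affine F_5-points: {(0, 1), (0, 2), (1, 0), (1, 1), (2, 2), (4, 0)}; count = 6.

For each of the 25 pairs (x, y) ∈ F_5², evaluate f(x, y) mod 5. Record the zeros.
  x = 0: [0↦1, 1↦0, 2↦0, 3↦1, 4↦3]  zeros at y ∈ {1, 2}
  x = 1: [0↦0, 1↦0, 2↦1, 3↦3, 4↦1]  zeros at y ∈ {0, 1}
  x = 2: [0↦2, 1↦3, 2↦0, 3↦3, 4↦2]  zeros at y ∈ {2}
  x = 3: [0↦2, 1↦4, 2↦2, 3↦1, 4↦1]  zeros at y ∈ ∅
  x = 4: [0↦0, 1↦3, 2↦2, 3↦2, 4↦3]  zeros at y ∈ {0}
Collecting zeros: affine points = {(0, 1), (0, 2), (1, 0), (1, 1), (2, 2), (4, 0)}.
Total count |C(F_5)_aff| = 6.


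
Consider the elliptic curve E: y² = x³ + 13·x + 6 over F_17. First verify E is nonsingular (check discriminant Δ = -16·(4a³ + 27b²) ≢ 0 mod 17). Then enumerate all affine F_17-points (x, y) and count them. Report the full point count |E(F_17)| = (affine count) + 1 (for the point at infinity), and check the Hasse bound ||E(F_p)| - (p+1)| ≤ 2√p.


Affine points = {(3, 2), (3, 15), (5, 3), (5, 14), (7, 7), (7, 10), (9, 6), (9, 11), (11, 1), (11, 16), (13, 3), (13, 14), (14, 5), (14, 12), (16, 3), (16, 14)}; affine count = 16; |E(F_17)| = 17.

Discriminant check: Δ ∝ 4a³ + 27b² = 4·13³ + 27·6² = 4·2197 + 27·36 ≡ 2 (mod 17). Nonzero ⇒ E is nonsingular.
For each x ∈ F_17, compute rhs = x³ + 13·x + 6 mod 17, then count y ∈ F_17 with y² ≡ rhs.
  x = 0: rhs = 6, matching y values: none (0 points).
  x = 1: rhs = 3, matching y values: none (0 points).
  x = 2: rhs = 6, matching y values: none (0 points).
  x = 3: rhs = 4, matching y values: 2, 15 (2 points).
  x = 4: rhs = 3, matching y values: none (0 points).
  x = 5: rhs = 9, matching y values: 3, 14 (2 points).
  x = 6: rhs = 11, matching y values: none (0 points).
  x = 7: rhs = 15, matching y values: 7, 10 (2 points).
  x = 8: rhs = 10, matching y values: none (0 points).
  x = 9: rhs = 2, matching y values: 6, 11 (2 points).
  x = 10: rhs = 14, matching y values: none (0 points).
  x = 11: rhs = 1, matching y values: 1, 16 (2 points).
  x = 12: rhs = 3, matching y values: none (0 points).
  x = 13: rhs = 9, matching y values: 3, 14 (2 points).
  x = 14: rhs = 8, matching y values: 5, 12 (2 points).
  x = 15: rhs = 6, matching y values: none (0 points).
  x = 16: rhs = 9, matching y values: 3, 14 (2 points).
Total affine count: 16.
Full point count |E(F_17)| = 16 + 1 = 17.
Hasse bound: |17 − (17+1)| = |-1| = 1 ≤ 2√17 ≈ 8.2462 ✓.


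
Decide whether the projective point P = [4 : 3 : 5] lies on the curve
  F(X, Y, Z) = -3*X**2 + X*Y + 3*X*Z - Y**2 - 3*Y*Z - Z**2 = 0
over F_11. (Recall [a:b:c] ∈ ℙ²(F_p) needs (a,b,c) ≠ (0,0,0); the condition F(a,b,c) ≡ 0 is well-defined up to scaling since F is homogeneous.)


F(4,3,5) ≡ 0 (mod 11); P is on the curve.

Evaluate F(4, 3, 5) term-by-term (mod 11).
  -3*X**2 ↦ -3·16·1·1 = -48
  X*Y ↦ 1·4·3·1 = 12
  3*X*Z ↦ 3·4·1·5 = 60
  -Y**2 ↦ -1·1·9·1 = -9
  -3*Y*Z ↦ -3·1·3·5 = -45
  -Z**2 ↦ -1·1·1·25 = -25
Sum: F(4, 3, 5) = (-48) + (12) + (60) + (-9) + (-45) + (-25) = -55.
Reducing mod 11: -55 ≡ 0 (mod 11).
Since F(a, b, c) ≡ 0 (mod 11), P lies on the curve.


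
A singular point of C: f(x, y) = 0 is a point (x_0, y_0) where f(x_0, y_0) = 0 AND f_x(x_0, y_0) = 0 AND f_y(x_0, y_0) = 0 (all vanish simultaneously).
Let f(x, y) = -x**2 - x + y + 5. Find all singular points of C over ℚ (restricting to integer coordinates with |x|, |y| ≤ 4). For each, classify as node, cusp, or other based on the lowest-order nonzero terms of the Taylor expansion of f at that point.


No singular points in the scanned grid; C is smooth there.

Compute partial derivatives:
  f_x = -2*x - 1.
  f_y = 1.
f_y = 1 is a nonzero constant, so f_y never vanishes: no point (x, y) can satisfy f = f_x = f_y = 0. In particular no (x, y) ∈ {−4, ..., 4}² is singular; the curve is smooth.


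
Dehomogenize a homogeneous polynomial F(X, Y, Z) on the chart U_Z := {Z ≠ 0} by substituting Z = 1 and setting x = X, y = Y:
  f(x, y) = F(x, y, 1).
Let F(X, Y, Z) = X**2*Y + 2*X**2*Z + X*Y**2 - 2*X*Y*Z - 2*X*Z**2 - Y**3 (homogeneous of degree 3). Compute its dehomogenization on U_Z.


f(x, y) = x**2*y + 2*x**2 + x*y**2 - 2*x*y - 2*x - y**3

On U_Z we set Z = 1. Each monomial c·X^i·Y^j·Z^k in F becomes c·x^i·y^j·1^k = c·x^i·y^j.
Substituting Z = 1: F(X, Y, 1) = x**2*y + 2*x**2 + x*y**2 - 2*x*y - 2*x - y**3.
Note: deg(f) ≤ deg(F) = 3; strict inequality happens when F is divisible by Z (lost terms).


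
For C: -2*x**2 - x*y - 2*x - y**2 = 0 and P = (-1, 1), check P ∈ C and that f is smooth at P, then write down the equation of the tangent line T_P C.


Tangent line at P: x - y + 2 = 0.

Step 1: f(-1, 1) = 0, so P lies on C.
Step 2: partial derivatives
  f_x(x, y) = -4*x - y - 2, f_y(x, y) = -x - 2*y.
  f_x(P) = 1, f_y(P) = -1 (gradient nonzero, so P is smooth).
Step 3: tangent line at P: 1·(x − -1) + -1·(y − 1) = 0.
Expanding: x - y + 2 = 0.


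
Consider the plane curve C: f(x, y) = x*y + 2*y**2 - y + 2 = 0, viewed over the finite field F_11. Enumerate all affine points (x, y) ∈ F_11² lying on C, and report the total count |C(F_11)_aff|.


Affine F_11-points: {(4, 7), (4, 8), (5, 10), (6, 5), (6, 9), (7, 2), (7, 6), (8, 1), (9, 3), (9, 4)}; count = 10.

For each of the 121 pairs (x, y) ∈ F_11², evaluate f(x, y) mod 11. Record the zeros.
  x = 0: [0↦2, 1↦3, 2↦8, 3↦6, 4↦8, 5↦3, 6↦2, 7↦5, 8↦1, 9↦1, 10↦5]  zeros at y ∈ ∅
  x = 1: [0↦2, 1↦4, 2↦10, 3↦9, 4↦1, 5↦8, 6↦8, 7↦1, 8↦9, 9↦10, 10↦4]  zeros at y ∈ ∅
  x = 2: [0↦2, 1↦5, 2↦1, 3↦1, 4↦5, 5↦2, 6↦3, 7↦8, 8↦6, 9↦8, 10↦3]  zeros at y ∈ ∅
  x = 3: [0↦2, 1↦6, 2↦3, 3↦4, 4↦9, 5↦7, 6↦9, 7↦4, 8↦3, 9↦6, 10↦2]  zeros at y ∈ ∅
  x = 4: [0↦2, 1↦7, 2↦5, 3↦7, 4↦2, 5↦1, 6↦4, 7↦0, 8↦0, 9↦4, 10↦1]  zeros at y ∈ {7, 8}
  x = 5: [0↦2, 1↦8, 2↦7, 3↦10, 4↦6, 5↦6, 6↦10, 7↦7, 8↦8, 9↦2, 10↦0]  zeros at y ∈ {10}
  x = 6: [0↦2, 1↦9, 2↦9, 3↦2, 4↦10, 5↦0, 6↦5, 7↦3, 8↦5, 9↦0, 10↦10]  zeros at y ∈ {5, 9}
  x = 7: [0↦2, 1↦10, 2↦0, 3↦5, 4↦3, 5↦5, 6↦0, 7↦10, 8↦2, 9↦9, 10↦9]  zeros at y ∈ {2, 6}
  x = 8: [0↦2, 1↦0, 2↦2, 3↦8, 4↦7, 5↦10, 6↦6, 7↦6, 8↦10, 9↦7, 10↦8]  zeros at y ∈ {1}
  x = 9: [0↦2, 1↦1, 2↦4, 3↦0, 4↦0, 5↦4, 6↦1, 7↦2, 8↦7, 9↦5, 10↦7]  zeros at y ∈ {3, 4}
  x = 10: [0↦2, 1↦2, 2↦6, 3↦3, 4↦4, 5↦9, 6↦7, 7↦9, 8↦4, 9↦3, 10↦6]  zeros at y ∈ ∅
Collecting zeros: affine points = {(4, 7), (4, 8), (5, 10), (6, 5), (6, 9), (7, 2), (7, 6), (8, 1), (9, 3), (9, 4)}.
Total count |C(F_11)_aff| = 10.


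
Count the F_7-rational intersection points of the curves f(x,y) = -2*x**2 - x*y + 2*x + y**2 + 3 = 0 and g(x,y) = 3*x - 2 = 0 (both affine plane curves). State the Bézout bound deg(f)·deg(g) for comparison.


Common zeros: ∅; count = 0; Bézout bound = 2.

deg(f) = 2, deg(g) = 1, so Bézout bound = 2.
Scan x ∈ F_7. For each x, list the y ∈ F_7 with f(x, y) ≡ 0 and those with g(x, y) ≡ 0 (mod 7); the common zeros in that column are the intersection.
  x = 0: f ≡ 0 at y ∈ {2, 5}; g ≡ 0 at y ∈ ∅; common: ∅.
  x = 1: f ≡ 0 at y ∈ ∅; g ≡ 0 at y ∈ ∅; common: ∅.
  x = 2: f ≡ 0 at y ∈ {4, 5}; g ≡ 0 at y ∈ ∅; common: ∅.
  x = 3: f ≡ 0 at y ∈ ∅; g ≡ 0 at y ∈ {0, 1, 2, 3, 4, 5, 6}; common: ∅.
  x = 4: f ≡ 0 at y ∈ {0, 4}; g ≡ 0 at y ∈ ∅; common: ∅.
  x = 5: f ≡ 0 at y ∈ ∅; g ≡ 0 at y ∈ ∅; common: ∅.
  x = 6: f ≡ 0 at y ∈ ∅; g ≡ 0 at y ∈ ∅; common: ∅.
Collecting: common zeros = ∅, so the count is 0.
Comparison with the Bézout bound: 0 ≤ 2 = deg(f)·deg(g), as expected for curves with no common component (the affine F_7-count falls short of the bound because intersections may lie at infinity, over extension fields, or carry multiplicity).


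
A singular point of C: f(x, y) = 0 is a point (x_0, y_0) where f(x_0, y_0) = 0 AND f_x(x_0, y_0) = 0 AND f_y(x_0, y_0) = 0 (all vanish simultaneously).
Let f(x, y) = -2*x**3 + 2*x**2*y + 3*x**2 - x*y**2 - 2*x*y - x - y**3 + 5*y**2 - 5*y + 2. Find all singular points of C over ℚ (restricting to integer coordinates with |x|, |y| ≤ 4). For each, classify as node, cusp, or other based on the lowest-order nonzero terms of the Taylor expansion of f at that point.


Singular points: {(1, 1)}; classification: node.

Compute partial derivatives:
  f_x = -6*x**2 + 4*x*y + 6*x - y**2 - 2*y - 1.
  f_y = 2*x**2 - 2*x*y - 2*x - 3*y**2 + 10*y - 5.
Scan x_0 ∈ {−4, ..., 4}. For each x_0, f_y(x_0, y) is a polynomial in y; find its integer roots y ∈ {−4, ..., 4}, then test f_x and f at those candidates.
  x = -4: f_y(-4, y) = -3*y**2 + 18*y + 35; no integer root y with |y| ≤ 4.
  x = -3: f_y(-3, y) = -3*y**2 + 16*y + 19; vanishes at y ∈ {-1}. (-3, -1): f_x = -60 ≠ 0.
  x = -2: f_y(-2, y) = -3*y**2 + 14*y + 7; no integer root y with |y| ≤ 4.
  x = -1: f_y(-1, y) = -3*y**2 + 12*y - 1; no integer root y with |y| ≤ 4.
  x = 0: f_y(0, y) = -3*y**2 + 10*y - 5; no integer root y with |y| ≤ 4.
  x = 1: f_y(1, y) = -3*y**2 + 8*y - 5; vanishes at y ∈ {1}. (1, 1): f_x = 0, f = 0 — SINGULAR.
  x = 2: f_y(2, y) = -3*y**2 + 6*y - 1; no integer root y with |y| ≤ 4.
  x = 3: f_y(3, y) = -3*y**2 + 4*y + 7; vanishes at y ∈ {-1}. (3, -1): f_x = -48 ≠ 0.
  x = 4: f_y(4, y) = -3*y**2 + 2*y + 19; no integer root y with |y| ≤ 4.
Only singular point on the grid: (1, 1).
Classify: substitute x = 1 + u, y = 1 + v and expand: f = -2*u**3 + 2*u**2*v - u**2 - u*v**2 - v**3 + v**2.
No constant or linear terms (consistent with a singular point). Quadratic part: -u**2 + v**2. Cubic part: -2*u**3 + 2*u**2*v - u*v**2 - v**3.
The quadratic part v**2 - u**2 = (v − u)(v + u) splits into two distinct linear factors, so there are two distinct tangent lines y − 1 = ±(x − 1) — this is a node (ordinary double point).
Classification: node.


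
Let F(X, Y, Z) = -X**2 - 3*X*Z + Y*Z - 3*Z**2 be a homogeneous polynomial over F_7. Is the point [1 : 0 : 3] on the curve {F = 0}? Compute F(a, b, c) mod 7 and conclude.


F(1,0,3) ≡ 5 (mod 7); P is NOT on the curve.

Evaluate F(1, 0, 3) term-by-term (mod 7).
  -X**2 ↦ -1·1·1·1 = -1
  -3*X*Z ↦ -3·1·1·3 = -9
  Y*Z ↦ 1·1·0·3 = 0
  -3*Z**2 ↦ -3·1·1·9 = -27
Sum: F(1, 0, 3) = (-1) + (-9) + (0) + (-27) = -37.
Reducing mod 7: -37 ≡ 5 (mod 7).
Since F(a, b, c) ≡ 5 ≠ 0 (mod 7), P does NOT lie on the curve.


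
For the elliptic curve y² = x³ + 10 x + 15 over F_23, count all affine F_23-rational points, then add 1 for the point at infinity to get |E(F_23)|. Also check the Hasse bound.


Affine points = {(1, 7), (1, 16), (3, 7), (3, 16), (4, 2), (4, 21), (5, 11), (5, 12), (8, 3), (8, 20), (9, 11), (9, 12), (12, 0), (14, 1), (14, 22), (16, 4), (16, 19), (18, 1), (18, 22), (19, 7), (19, 16), (20, 2), (20, 21), (22, 2), (22, 21)}; affine count = 25; |E(F_23)| = 26.

Discriminant check: Δ ∝ 4a³ + 27b² = 4·10³ + 27·15² = 4·1000 + 27·225 ≡ 1 (mod 23). Nonzero ⇒ E is nonsingular.
For each x ∈ F_23, compute rhs = x³ + 10·x + 15 mod 23, then count y ∈ F_23 with y² ≡ rhs.
  x = 0: rhs = 15, matching y values: none (0 points).
  x = 1: rhs = 3, matching y values: 7, 16 (2 points).
  x = 2: rhs = 20, matching y values: none (0 points).
  x = 3: rhs = 3, matching y values: 7, 16 (2 points).
  x = 4: rhs = 4, matching y values: 2, 21 (2 points).
  x = 5: rhs = 6, matching y values: 11, 12 (2 points).
  x = 6: rhs = 15, matching y values: none (0 points).
  x = 7: rhs = 14, matching y values: none (0 points).
  x = 8: rhs = 9, matching y values: 3, 20 (2 points).
  x = 9: rhs = 6, matching y values: 11, 12 (2 points).
  x = 10: rhs = 11, matching y values: none (0 points).
  x = 11: rhs = 7, matching y values: none (0 points).
  x = 12: rhs = 0, matching y values: 0 (1 points).
  x = 13: rhs = 19, matching y values: none (0 points).
  x = 14: rhs = 1, matching y values: 1, 22 (2 points).
  x = 15: rhs = 21, matching y values: none (0 points).
  x = 16: rhs = 16, matching y values: 4, 19 (2 points).
  x = 17: rhs = 15, matching y values: none (0 points).
  x = 18: rhs = 1, matching y values: 1, 22 (2 points).
  x = 19: rhs = 3, matching y values: 7, 16 (2 points).
  x = 20: rhs = 4, matching y values: 2, 21 (2 points).
  x = 21: rhs = 10, matching y values: none (0 points).
  x = 22: rhs = 4, matching y values: 2, 21 (2 points).
Total affine count: 25.
Full point count |E(F_23)| = 25 + 1 = 26.
Hasse bound: |26 − (23+1)| = |2| = 2 ≤ 2√23 ≈ 9.5917 ✓.


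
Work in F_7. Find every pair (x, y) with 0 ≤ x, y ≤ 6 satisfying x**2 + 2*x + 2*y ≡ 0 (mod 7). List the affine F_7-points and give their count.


Affine F_7-points: {(0, 0), (1, 2), (2, 3), (3, 3), (4, 2), (5, 0), (6, 4)}; count = 7.

For each of the 49 pairs (x, y) ∈ F_7², evaluate f(x, y) mod 7. Record the zeros.
  x = 0: [0↦0, 1↦2, 2↦4, 3↦6, 4↦1, 5↦3, 6↦5]  zeros at y ∈ {0}
  x = 1: [0↦3, 1↦5, 2↦0, 3↦2, 4↦4, 5↦6, 6↦1]  zeros at y ∈ {2}
  x = 2: [0↦1, 1↦3, 2↦5, 3↦0, 4↦2, 5↦4, 6↦6]  zeros at y ∈ {3}
  x = 3: [0↦1, 1↦3, 2↦5, 3↦0, 4↦2, 5↦4, 6↦6]  zeros at y ∈ {3}
  x = 4: [0↦3, 1↦5, 2↦0, 3↦2, 4↦4, 5↦6, 6↦1]  zeros at y ∈ {2}
  x = 5: [0↦0, 1↦2, 2↦4, 3↦6, 4↦1, 5↦3, 6↦5]  zeros at y ∈ {0}
  x = 6: [0↦6, 1↦1, 2↦3, 3↦5, 4↦0, 5↦2, 6↦4]  zeros at y ∈ {4}
Collecting zeros: affine points = {(0, 0), (1, 2), (2, 3), (3, 3), (4, 2), (5, 0), (6, 4)}.
Total count |C(F_7)_aff| = 7.


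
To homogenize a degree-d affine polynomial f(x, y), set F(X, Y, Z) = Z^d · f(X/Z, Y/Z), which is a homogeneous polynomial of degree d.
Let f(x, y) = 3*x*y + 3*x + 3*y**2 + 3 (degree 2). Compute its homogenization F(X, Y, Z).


F(X, Y, Z) = 3*X*Y + 3*X*Z + 3*Y**2 + 3*Z**2

deg(f) = 2.
Substitute x = X/Z, y = Y/Z into f, then multiply by Z^2.
  monomial 3·x^1·y^1 ↦ 3·X^1·Y^1·Z^0.
  monomial 3·x^1·y^0 ↦ 3·X^1·Y^0·Z^1.
  monomial 3·x^0·y^2 ↦ 3·X^0·Y^2·Z^0.
  monomial 3·x^0·y^0 ↦ 3·X^0·Y^0·Z^2.
Collecting: F(X, Y, Z) = 3*X*Y + 3*X*Z + 3*Y**2 + 3*Z**2.


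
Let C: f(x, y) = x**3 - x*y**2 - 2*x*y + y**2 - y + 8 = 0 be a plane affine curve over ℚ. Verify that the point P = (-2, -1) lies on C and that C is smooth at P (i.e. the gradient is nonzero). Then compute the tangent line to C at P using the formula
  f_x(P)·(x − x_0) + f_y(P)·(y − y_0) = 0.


Tangent line at P: 13*x - 3*y + 23 = 0.

Step 1: f(-2, -1) = 0, so P lies on C.
Step 2: partial derivatives
  f_x(x, y) = 3*x**2 - y**2 - 2*y, f_y(x, y) = -2*x*y - 2*x + 2*y - 1.
  f_x(P) = 13, f_y(P) = -3 (gradient nonzero, so P is smooth).
Step 3: tangent line at P: 13·(x − -2) + -3·(y − -1) = 0.
Expanding: 13*x - 3*y + 23 = 0.


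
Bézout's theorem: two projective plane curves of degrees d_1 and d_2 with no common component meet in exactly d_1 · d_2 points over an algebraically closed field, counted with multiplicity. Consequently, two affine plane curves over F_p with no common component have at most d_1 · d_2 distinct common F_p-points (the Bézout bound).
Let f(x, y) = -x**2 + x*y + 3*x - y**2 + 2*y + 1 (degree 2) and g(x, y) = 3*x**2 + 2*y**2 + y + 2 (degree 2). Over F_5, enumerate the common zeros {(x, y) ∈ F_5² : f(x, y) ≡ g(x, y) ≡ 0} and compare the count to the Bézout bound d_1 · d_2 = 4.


Common zeros: {(1, 2), (3, 4), (4, 2)}; count = 3; Bézout bound = 4.

deg(f) = 2, deg(g) = 2, so Bézout bound = 4.
Scan x ∈ F_5. For each x, list the y ∈ F_5 with f(x, y) ≡ 0 and those with g(x, y) ≡ 0 (mod 5); the common zeros in that column are the intersection.
  x = 0: f ≡ 0 at y ∈ ∅; g ≡ 0 at y ∈ {1}; common: ∅.
  x = 1: f ≡ 0 at y ∈ {1, 2}; g ≡ 0 at y ∈ {0, 2}; common: {2}.
  x = 2: f ≡ 0 at y ∈ ∅; g ≡ 0 at y ∈ {3, 4}; common: ∅.
  x = 3: f ≡ 0 at y ∈ {1, 4}; g ≡ 0 at y ∈ {3, 4}; common: {4}.
  x = 4: f ≡ 0 at y ∈ {2, 4}; g ≡ 0 at y ∈ {0, 2}; common: {2}.
Collecting: common zeros = {(1, 2), (3, 4), (4, 2)}, so the count is 3.
Comparison with the Bézout bound: 3 ≤ 4 = deg(f)·deg(g), as expected for curves with no common component (the affine F_5-count falls short of the bound because intersections may lie at infinity, over extension fields, or carry multiplicity).


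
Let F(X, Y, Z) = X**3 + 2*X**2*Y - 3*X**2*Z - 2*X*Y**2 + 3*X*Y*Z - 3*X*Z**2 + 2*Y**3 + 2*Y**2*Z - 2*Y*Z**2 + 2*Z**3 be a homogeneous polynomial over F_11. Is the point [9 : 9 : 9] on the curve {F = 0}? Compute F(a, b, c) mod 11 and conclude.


F(9,9,9) ≡ 6 (mod 11); P is NOT on the curve.

Evaluate F(9, 9, 9) term-by-term (mod 11).
  X**3 ↦ 1·729·1·1 = 729
  2*X**2*Y ↦ 2·81·9·1 = 1458
  -3*X**2*Z ↦ -3·81·1·9 = -2187
  -2*X*Y**2 ↦ -2·9·81·1 = -1458
  3*X*Y*Z ↦ 3·9·9·9 = 2187
  -3*X*Z**2 ↦ -3·9·1·81 = -2187
  2*Y**3 ↦ 2·1·729·1 = 1458
  2*Y**2*Z ↦ 2·1·81·9 = 1458
  -2*Y*Z**2 ↦ -2·1·9·81 = -1458
  2*Z**3 ↦ 2·1·1·729 = 1458
Sum: F(9, 9, 9) = (729) + (1458) + (-2187) + (-1458) + (2187) + (-2187) + (1458) + (1458) + (-1458) + (1458) = 1458.
Reducing mod 11: 1458 ≡ 6 (mod 11).
Since F(a, b, c) ≡ 6 ≠ 0 (mod 11), P does NOT lie on the curve.


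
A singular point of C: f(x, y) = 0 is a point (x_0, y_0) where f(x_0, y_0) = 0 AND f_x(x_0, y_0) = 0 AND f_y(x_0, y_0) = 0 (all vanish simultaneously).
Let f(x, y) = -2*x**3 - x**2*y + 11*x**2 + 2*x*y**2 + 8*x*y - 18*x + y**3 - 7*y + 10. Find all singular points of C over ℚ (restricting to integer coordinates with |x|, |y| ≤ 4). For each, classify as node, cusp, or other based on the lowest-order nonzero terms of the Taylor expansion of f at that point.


Singular points: {(2, -1)}; classification: cusp.

Compute partial derivatives:
  f_x = -6*x**2 - 2*x*y + 22*x + 2*y**2 + 8*y - 18.
  f_y = -x**2 + 4*x*y + 8*x + 3*y**2 - 7.
Scan x_0 ∈ {−4, ..., 4}. For each x_0, f_y(x_0, y) is a polynomial in y; find its integer roots y ∈ {−4, ..., 4}, then test f_x and f at those candidates.
  x = -4: f_y(-4, y) = 3*y**2 - 16*y - 55; no integer root y with |y| ≤ 4.
  x = -3: f_y(-3, y) = 3*y**2 - 12*y - 40; no integer root y with |y| ≤ 4.
  x = -2: f_y(-2, y) = 3*y**2 - 8*y - 27; no integer root y with |y| ≤ 4.
  x = -1: f_y(-1, y) = 3*y**2 - 4*y - 16; no integer root y with |y| ≤ 4.
  x = 0: f_y(0, y) = 3*y**2 - 7; no integer root y with |y| ≤ 4.
  x = 1: f_y(1, y) = 3*y**2 + 4*y; vanishes at y ∈ {0}. (1, 0): f_x = -2 ≠ 0.
  x = 2: f_y(2, y) = 3*y**2 + 8*y + 5; vanishes at y ∈ {-1}. (2, -1): f_x = 0, f = 0 — SINGULAR.
  x = 3: f_y(3, y) = 3*y**2 + 12*y + 8; no integer root y with |y| ≤ 4.
  x = 4: f_y(4, y) = 3*y**2 + 16*y + 9; no integer root y with |y| ≤ 4.
Only singular point on the grid: (2, -1).
Classify: substitute x = 2 + u, y = -1 + v and expand: f = -2*u**3 - u**2*v + 2*u*v**2 + v**3 + v**2.
No constant or linear terms (consistent with a singular point). Quadratic part: v**2. Cubic part: -2*u**3 - u**2*v + 2*u*v**2 + v**3.
The quadratic part v**2 is a perfect square, so there is a single (double) tangent line v = 0, i.e. y = -1. Restricting the cubic part to that line (v = 0) leaves -2*u**3 ≠ 0, so f is not divisible by v and the branch is v² ≈ 2*u**3 to lowest order — this is a cusp.
Classification: cusp.


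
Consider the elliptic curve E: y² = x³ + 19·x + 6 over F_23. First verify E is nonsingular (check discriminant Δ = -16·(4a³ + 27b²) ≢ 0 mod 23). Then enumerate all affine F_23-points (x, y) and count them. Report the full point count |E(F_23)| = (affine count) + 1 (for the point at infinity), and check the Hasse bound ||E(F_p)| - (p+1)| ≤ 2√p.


Affine points = {(0, 11), (0, 12), (1, 7), (1, 16), (2, 11), (2, 12), (4, 10), (4, 13), (8, 7), (8, 16), (9, 3), (9, 20), (10, 0), (13, 9), (13, 14), (14, 7), (14, 16), (15, 3), (15, 20), (16, 6), (16, 17), (18, 4), (18, 19), (19, 2), (19, 21), (21, 11), (21, 12), (22, 3), (22, 20)}; affine count = 29; |E(F_23)| = 30.

Discriminant check: Δ ∝ 4a³ + 27b² = 4·19³ + 27·6² = 4·6859 + 27·36 ≡ 3 (mod 23). Nonzero ⇒ E is nonsingular.
For each x ∈ F_23, compute rhs = x³ + 19·x + 6 mod 23, then count y ∈ F_23 with y² ≡ rhs.
  x = 0: rhs = 6, matching y values: 11, 12 (2 points).
  x = 1: rhs = 3, matching y values: 7, 16 (2 points).
  x = 2: rhs = 6, matching y values: 11, 12 (2 points).
  x = 3: rhs = 21, matching y values: none (0 points).
  x = 4: rhs = 8, matching y values: 10, 13 (2 points).
  x = 5: rhs = 19, matching y values: none (0 points).
  x = 6: rhs = 14, matching y values: none (0 points).
  x = 7: rhs = 22, matching y values: none (0 points).
  x = 8: rhs = 3, matching y values: 7, 16 (2 points).
  x = 9: rhs = 9, matching y values: 3, 20 (2 points).
  x = 10: rhs = 0, matching y values: 0 (1 points).
  x = 11: rhs = 5, matching y values: none (0 points).
  x = 12: rhs = 7, matching y values: none (0 points).
  x = 13: rhs = 12, matching y values: 9, 14 (2 points).
  x = 14: rhs = 3, matching y values: 7, 16 (2 points).
  x = 15: rhs = 9, matching y values: 3, 20 (2 points).
  x = 16: rhs = 13, matching y values: 6, 17 (2 points).
  x = 17: rhs = 21, matching y values: none (0 points).
  x = 18: rhs = 16, matching y values: 4, 19 (2 points).
  x = 19: rhs = 4, matching y values: 2, 21 (2 points).
  x = 20: rhs = 14, matching y values: none (0 points).
  x = 21: rhs = 6, matching y values: 11, 12 (2 points).
  x = 22: rhs = 9, matching y values: 3, 20 (2 points).
Total affine count: 29.
Full point count |E(F_23)| = 29 + 1 = 30.
Hasse bound: |30 − (23+1)| = |6| = 6 ≤ 2√23 ≈ 9.5917 ✓.


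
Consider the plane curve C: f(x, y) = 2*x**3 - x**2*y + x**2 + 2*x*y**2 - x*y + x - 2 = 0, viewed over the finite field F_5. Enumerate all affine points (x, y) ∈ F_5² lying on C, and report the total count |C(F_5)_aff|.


Affine F_5-points: {(2, 0), (2, 4)}; count = 2.

For each of the 25 pairs (x, y) ∈ F_5², evaluate f(x, y) mod 5. Record the zeros.
  x = 0: [0↦3, 1↦3, 2↦3, 3↦3, 4↦3]  zeros at y ∈ ∅
  x = 1: [0↦2, 1↦2, 2↦1, 3↦4, 4↦1]  zeros at y ∈ ∅
  x = 2: [0↦0, 1↦3, 2↦4, 3↦3, 4↦0]  zeros at y ∈ {0, 4}
  x = 3: [0↦4, 1↦3, 2↦4, 3↦2, 4↦2]  zeros at y ∈ ∅
  x = 4: [0↦1, 1↦4, 2↦3, 3↦3, 4↦4]  zeros at y ∈ ∅
Collecting zeros: affine points = {(2, 0), (2, 4)}.
Total count |C(F_5)_aff| = 2.


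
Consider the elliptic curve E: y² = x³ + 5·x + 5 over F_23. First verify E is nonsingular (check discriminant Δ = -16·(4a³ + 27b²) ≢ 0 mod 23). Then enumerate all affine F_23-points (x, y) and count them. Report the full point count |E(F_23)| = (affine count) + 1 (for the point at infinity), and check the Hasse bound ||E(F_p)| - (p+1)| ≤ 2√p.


Affine points = {(2, 0), (3, 1), (3, 22), (13, 6), (13, 17), (14, 6), (14, 17), (16, 8), (16, 15), (17, 9), (17, 14), (18, 4), (18, 19), (19, 6), (19, 17), (20, 3), (20, 20)}; affine count = 17; |E(F_23)| = 18.

Discriminant check: Δ ∝ 4a³ + 27b² = 4·5³ + 27·5² = 4·125 + 27·25 ≡ 2 (mod 23). Nonzero ⇒ E is nonsingular.
For each x ∈ F_23, compute rhs = x³ + 5·x + 5 mod 23, then count y ∈ F_23 with y² ≡ rhs.
  x = 0: rhs = 5, matching y values: none (0 points).
  x = 1: rhs = 11, matching y values: none (0 points).
  x = 2: rhs = 0, matching y values: 0 (1 points).
  x = 3: rhs = 1, matching y values: 1, 22 (2 points).
  x = 4: rhs = 20, matching y values: none (0 points).
  x = 5: rhs = 17, matching y values: none (0 points).
  x = 6: rhs = 21, matching y values: none (0 points).
  x = 7: rhs = 15, matching y values: none (0 points).
  x = 8: rhs = 5, matching y values: none (0 points).
  x = 9: rhs = 20, matching y values: none (0 points).
  x = 10: rhs = 20, matching y values: none (0 points).
  x = 11: rhs = 11, matching y values: none (0 points).
  x = 12: rhs = 22, matching y values: none (0 points).
  x = 13: rhs = 13, matching y values: 6, 17 (2 points).
  x = 14: rhs = 13, matching y values: 6, 17 (2 points).
  x = 15: rhs = 5, matching y values: none (0 points).
  x = 16: rhs = 18, matching y values: 8, 15 (2 points).
  x = 17: rhs = 12, matching y values: 9, 14 (2 points).
  x = 18: rhs = 16, matching y values: 4, 19 (2 points).
  x = 19: rhs = 13, matching y values: 6, 17 (2 points).
  x = 20: rhs = 9, matching y values: 3, 20 (2 points).
  x = 21: rhs = 10, matching y values: none (0 points).
  x = 22: rhs = 22, matching y values: none (0 points).
Total affine count: 17.
Full point count |E(F_23)| = 17 + 1 = 18.
Hasse bound: |18 − (23+1)| = |-6| = 6 ≤ 2√23 ≈ 9.5917 ✓.


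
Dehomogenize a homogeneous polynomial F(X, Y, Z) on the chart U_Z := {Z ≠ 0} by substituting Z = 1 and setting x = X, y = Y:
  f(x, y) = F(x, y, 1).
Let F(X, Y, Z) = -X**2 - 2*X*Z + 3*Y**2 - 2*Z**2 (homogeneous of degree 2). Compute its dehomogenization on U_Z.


f(x, y) = -x**2 - 2*x + 3*y**2 - 2

On U_Z we set Z = 1. Each monomial c·X^i·Y^j·Z^k in F becomes c·x^i·y^j·1^k = c·x^i·y^j.
Substituting Z = 1: F(X, Y, 1) = -x**2 - 2*x + 3*y**2 - 2.
Note: deg(f) ≤ deg(F) = 2; strict inequality happens when F is divisible by Z (lost terms).


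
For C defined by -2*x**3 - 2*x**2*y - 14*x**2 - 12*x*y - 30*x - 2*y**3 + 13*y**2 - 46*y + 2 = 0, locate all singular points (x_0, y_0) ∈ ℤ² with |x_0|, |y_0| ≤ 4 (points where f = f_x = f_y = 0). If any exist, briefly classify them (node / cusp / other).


Singular points: {(-3, 2)}; classification: cusp.

Compute partial derivatives:
  f_x = -6*x**2 - 4*x*y - 28*x - 12*y - 30.
  f_y = -2*x**2 - 12*x - 6*y**2 + 26*y - 46.
Scan x_0 ∈ {−4, ..., 4}. For each x_0, f_y(x_0, y) is a polynomial in y; find its integer roots y ∈ {−4, ..., 4}, then test f_x and f at those candidates.
  x = -4: f_y(-4, y) = -6*y**2 + 26*y - 30; no integer root y with |y| ≤ 4.
  x = -3: f_y(-3, y) = -6*y**2 + 26*y - 28; vanishes at y ∈ {2}. (-3, 2): f_x = 0, f = 0 — SINGULAR.
  x = -2: f_y(-2, y) = -6*y**2 + 26*y - 30; no integer root y with |y| ≤ 4.
  x = -1: f_y(-1, y) = -6*y**2 + 26*y - 36; no integer root y with |y| ≤ 4.
  x = 0: f_y(0, y) = -6*y**2 + 26*y - 46; no integer root y with |y| ≤ 4.
  x = 1: f_y(1, y) = -6*y**2 + 26*y - 60; no integer root y with |y| ≤ 4.
  x = 2: f_y(2, y) = -6*y**2 + 26*y - 78; no integer root y with |y| ≤ 4.
  x = 3: f_y(3, y) = -6*y**2 + 26*y - 100; no integer root y with |y| ≤ 4.
  x = 4: f_y(4, y) = -6*y**2 + 26*y - 126; no integer root y with |y| ≤ 4.
Only singular point on the grid: (-3, 2).
Classify: substitute x = -3 + u, y = 2 + v and expand: f = -2*u**3 - 2*u**2*v - 2*v**3 + v**2.
No constant or linear terms (consistent with a singular point). Quadratic part: v**2. Cubic part: -2*u**3 - 2*u**2*v - 2*v**3.
The quadratic part v**2 is a perfect square, so there is a single (double) tangent line v = 0, i.e. y = 2. Restricting the cubic part to that line (v = 0) leaves -2*u**3 ≠ 0, so f is not divisible by v and the branch is v² ≈ 2*u**3 to lowest order — this is a cusp.
Classification: cusp.


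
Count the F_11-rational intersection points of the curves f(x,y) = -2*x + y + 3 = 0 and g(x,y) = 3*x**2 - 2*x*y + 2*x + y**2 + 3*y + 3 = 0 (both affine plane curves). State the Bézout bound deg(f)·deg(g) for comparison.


Common zeros: {(5, 7), (9, 4)}; count = 2; Bézout bound = 2.

deg(f) = 1, deg(g) = 2, so Bézout bound = 2.
Scan x ∈ F_11. For each x, list the y ∈ F_11 with f(x, y) ≡ 0 and those with g(x, y) ≡ 0 (mod 11); the common zeros in that column are the intersection.
  x = 0: f ≡ 0 at y ∈ {8}; g ≡ 0 at y ∈ ∅; common: ∅.
  x = 1: f ≡ 0 at y ∈ {10}; g ≡ 0 at y ∈ ∅; common: ∅.
  x = 2: f ≡ 0 at y ∈ {1}; g ≡ 0 at y ∈ ∅; common: ∅.
  x = 3: f ≡ 0 at y ∈ {3}; g ≡ 0 at y ∈ ∅; common: ∅.
  x = 4: f ≡ 0 at y ∈ {5}; g ≡ 0 at y ∈ {1, 4}; common: ∅.
  x = 5: f ≡ 0 at y ∈ {7}; g ≡ 0 at y ∈ {0, 7}; common: {7}.
  x = 6: f ≡ 0 at y ∈ {9}; g ≡ 0 at y ∈ ∅; common: ∅.
  x = 7: f ≡ 0 at y ∈ {0}; g ≡ 0 at y ∈ {1, 10}; common: ∅.
  x = 8: f ≡ 0 at y ∈ {2}; g ≡ 0 at y ∈ ∅; common: ∅.
  x = 9: f ≡ 0 at y ∈ {4}; g ≡ 0 at y ∈ {0, 4}; common: {4}.
  x = 10: f ≡ 0 at y ∈ {6}; g ≡ 0 at y ∈ {7, 10}; common: ∅.
Collecting: common zeros = {(5, 7), (9, 4)}, so the count is 2.
Comparison with the Bézout bound: 2 ≤ 2 = deg(f)·deg(g), as expected for curves with no common component (the bound is attained).
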